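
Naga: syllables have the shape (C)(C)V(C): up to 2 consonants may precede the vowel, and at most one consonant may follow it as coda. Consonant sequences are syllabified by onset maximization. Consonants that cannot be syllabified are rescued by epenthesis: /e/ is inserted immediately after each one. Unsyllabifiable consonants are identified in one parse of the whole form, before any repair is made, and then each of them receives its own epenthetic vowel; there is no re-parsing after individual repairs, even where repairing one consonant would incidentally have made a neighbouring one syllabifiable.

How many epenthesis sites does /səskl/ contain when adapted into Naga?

2

The unsyllabifiable consonants are /k/, /l/; each receives one epenthetic vowel.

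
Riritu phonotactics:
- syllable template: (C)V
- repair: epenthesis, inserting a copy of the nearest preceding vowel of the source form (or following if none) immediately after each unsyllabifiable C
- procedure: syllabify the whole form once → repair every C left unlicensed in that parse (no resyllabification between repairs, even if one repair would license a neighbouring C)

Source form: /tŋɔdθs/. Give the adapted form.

Syllabifying with onset maximization leaves /t/, /d/, /θ/, /s/ stranded (no codas are permitted; onsets are limited to one consonant).
Inserting the epenthetic vowel yields /t/ → /tɔ/, /d/ → /dɔ/, /θ/ → /θɔ/, /s/ → /sɔ/.

tɔŋɔdɔθɔsɔ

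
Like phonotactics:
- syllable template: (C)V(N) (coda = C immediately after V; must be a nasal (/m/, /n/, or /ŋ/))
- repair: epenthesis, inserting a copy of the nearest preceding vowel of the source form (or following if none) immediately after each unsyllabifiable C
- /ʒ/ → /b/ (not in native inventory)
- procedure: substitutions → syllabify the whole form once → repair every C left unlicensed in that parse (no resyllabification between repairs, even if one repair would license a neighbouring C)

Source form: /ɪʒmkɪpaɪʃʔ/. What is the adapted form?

ɪbɪmɪkɪpaɪʃɪʔɪ

Substitution: /ʒ/ → /b/, giving /ɪbmkɪpaɪʃʔ/.
Under (C)V(N), the unsyllabifiable consonants are /b/, /m/, /ʃ/, /ʔ/ (only a nasal (/m/, /n/, or /ŋ/) is licensed in coda position; onsets are limited to one consonant).
Each unlicensed consonant becomes the onset of a new syllable: /b/ → /bɪ/, /m/ → /mɪ/, /ʃ/ → /ʃɪ/, /ʔ/ → /ʔɪ/.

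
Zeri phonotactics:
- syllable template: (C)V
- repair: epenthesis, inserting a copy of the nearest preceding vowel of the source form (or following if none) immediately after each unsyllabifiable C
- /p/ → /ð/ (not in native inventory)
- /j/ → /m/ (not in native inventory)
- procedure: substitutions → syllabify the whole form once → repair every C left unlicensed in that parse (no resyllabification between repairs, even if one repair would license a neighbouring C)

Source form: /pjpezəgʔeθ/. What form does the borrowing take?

Substitution: /p/ → /ð/, /j/ → /m/, giving /ðmðezəgʔeθ/.
Under (C)V, the unsyllabifiable consonants are /ð/, /m/, /g/, /θ/ (no codas are permitted; onsets are limited to one consonant).
Inserting the epenthetic vowel yields /ð/ → /ðe/, /m/ → /me/, /g/ → /gə/, /θ/ → /θe/.

ðemeðezəgəʔeθe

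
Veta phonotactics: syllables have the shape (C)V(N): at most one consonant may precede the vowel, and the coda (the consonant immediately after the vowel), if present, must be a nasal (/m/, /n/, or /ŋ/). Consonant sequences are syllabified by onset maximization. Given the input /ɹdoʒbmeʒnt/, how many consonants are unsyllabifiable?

6

The consonants /ɹ/, /ʒ/, /b/, /ʒ/, /n/, /t/ cannot be parsed into a legal (C)V(N) syllable (only a nasal (/m/, /n/, or /ŋ/) is licensed in coda position; onsets are limited to one consonant).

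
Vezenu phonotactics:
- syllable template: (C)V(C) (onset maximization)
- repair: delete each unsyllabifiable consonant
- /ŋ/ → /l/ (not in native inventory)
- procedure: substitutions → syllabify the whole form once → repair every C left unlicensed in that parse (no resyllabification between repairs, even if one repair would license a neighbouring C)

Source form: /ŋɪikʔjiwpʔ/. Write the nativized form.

Substitution: /ŋ/ → /l/, giving /lɪikʔjiwpʔ/.
Under (C)V(C), the unsyllabifiable consonants are /ʔ/, /p/, /ʔ/ (at most one coda consonant is licensed; onsets are limited to one consonant).
Deleting the stranded consonants removes /ʔ/, /p/, /ʔ/.

lɪikjiw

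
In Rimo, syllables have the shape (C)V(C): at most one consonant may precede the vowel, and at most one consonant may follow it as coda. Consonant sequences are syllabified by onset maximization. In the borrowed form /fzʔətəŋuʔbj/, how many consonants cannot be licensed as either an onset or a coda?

Under (C)V(C), the unsyllabifiable consonants are /f/, /z/, /b/, /j/ (at most one coda consonant is licensed; onsets are limited to one consonant).

4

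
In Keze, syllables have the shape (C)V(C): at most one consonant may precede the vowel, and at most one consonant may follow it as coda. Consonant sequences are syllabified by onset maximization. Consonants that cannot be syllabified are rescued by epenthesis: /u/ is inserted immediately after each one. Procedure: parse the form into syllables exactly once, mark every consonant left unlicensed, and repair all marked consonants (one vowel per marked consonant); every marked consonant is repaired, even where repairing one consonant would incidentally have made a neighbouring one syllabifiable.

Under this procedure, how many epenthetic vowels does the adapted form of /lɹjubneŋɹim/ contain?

The unsyllabifiable consonants are /l/, /ɹ/; each receives one epenthetic vowel.

2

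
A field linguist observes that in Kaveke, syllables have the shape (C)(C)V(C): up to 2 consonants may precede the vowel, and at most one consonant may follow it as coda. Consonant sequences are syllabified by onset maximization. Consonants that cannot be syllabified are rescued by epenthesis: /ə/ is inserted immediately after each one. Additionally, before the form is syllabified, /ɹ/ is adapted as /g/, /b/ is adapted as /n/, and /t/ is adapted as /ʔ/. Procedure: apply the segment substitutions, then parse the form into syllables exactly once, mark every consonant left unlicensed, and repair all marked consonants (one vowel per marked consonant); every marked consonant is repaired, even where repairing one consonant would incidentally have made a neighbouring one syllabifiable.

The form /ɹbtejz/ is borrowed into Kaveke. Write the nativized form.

Substitution: /ɹ/ → /g/, /b/ → /n/, /t/ → /ʔ/, giving /gnʔejz/.
Syllabifying with onset maximization leaves /g/, /z/ stranded (at most one coda consonant is licensed; onsets may contain at most 2 consonants).
Inserting the epenthetic vowel yields /g/ → /gə/, /z/ → /zə/.

gənʔejzə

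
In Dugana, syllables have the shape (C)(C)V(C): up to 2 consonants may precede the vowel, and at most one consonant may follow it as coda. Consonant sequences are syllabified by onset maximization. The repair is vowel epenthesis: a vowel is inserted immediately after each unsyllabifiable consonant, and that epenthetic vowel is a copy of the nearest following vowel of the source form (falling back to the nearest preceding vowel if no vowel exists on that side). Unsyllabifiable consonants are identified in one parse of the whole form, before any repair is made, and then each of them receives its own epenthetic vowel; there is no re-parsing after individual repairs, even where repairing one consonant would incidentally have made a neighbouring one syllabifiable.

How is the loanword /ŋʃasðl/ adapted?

The consonants /ð/, /l/ cannot be parsed into a legal (C)(C)V(C) syllable (at most one coda consonant is licensed; onsets may contain at most 2 consonants).
Inserting the epenthetic vowel yields /ð/ → /ða/, /l/ → /la/.

ŋʃasðala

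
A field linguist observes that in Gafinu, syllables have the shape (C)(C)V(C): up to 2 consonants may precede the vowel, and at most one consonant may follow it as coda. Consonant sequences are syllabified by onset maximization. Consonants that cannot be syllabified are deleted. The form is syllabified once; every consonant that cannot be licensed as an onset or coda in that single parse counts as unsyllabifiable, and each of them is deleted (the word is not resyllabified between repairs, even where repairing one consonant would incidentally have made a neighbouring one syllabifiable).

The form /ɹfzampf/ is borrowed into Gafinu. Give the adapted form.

The consonants /ɹ/, /p/, /f/ cannot be parsed into a legal (C)(C)V(C) syllable (at most one coda consonant is licensed; onsets may contain at most 2 consonants).
Each unlicensed consonant is deleted: /ɹ/, /p/, /f/.

fzam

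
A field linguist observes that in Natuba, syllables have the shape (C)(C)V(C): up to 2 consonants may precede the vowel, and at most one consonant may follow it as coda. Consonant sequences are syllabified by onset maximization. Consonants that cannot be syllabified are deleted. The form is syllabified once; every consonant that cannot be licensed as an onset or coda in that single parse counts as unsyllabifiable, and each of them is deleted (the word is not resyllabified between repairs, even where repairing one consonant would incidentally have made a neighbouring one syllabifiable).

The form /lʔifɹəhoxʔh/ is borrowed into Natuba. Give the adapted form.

lʔifɹəhox

Syllabifying with onset maximization leaves /ʔ/, /h/ stranded (at most one coda consonant is licensed; onsets may contain at most 2 consonants).
Deletion applies to /ʔ/, /h/.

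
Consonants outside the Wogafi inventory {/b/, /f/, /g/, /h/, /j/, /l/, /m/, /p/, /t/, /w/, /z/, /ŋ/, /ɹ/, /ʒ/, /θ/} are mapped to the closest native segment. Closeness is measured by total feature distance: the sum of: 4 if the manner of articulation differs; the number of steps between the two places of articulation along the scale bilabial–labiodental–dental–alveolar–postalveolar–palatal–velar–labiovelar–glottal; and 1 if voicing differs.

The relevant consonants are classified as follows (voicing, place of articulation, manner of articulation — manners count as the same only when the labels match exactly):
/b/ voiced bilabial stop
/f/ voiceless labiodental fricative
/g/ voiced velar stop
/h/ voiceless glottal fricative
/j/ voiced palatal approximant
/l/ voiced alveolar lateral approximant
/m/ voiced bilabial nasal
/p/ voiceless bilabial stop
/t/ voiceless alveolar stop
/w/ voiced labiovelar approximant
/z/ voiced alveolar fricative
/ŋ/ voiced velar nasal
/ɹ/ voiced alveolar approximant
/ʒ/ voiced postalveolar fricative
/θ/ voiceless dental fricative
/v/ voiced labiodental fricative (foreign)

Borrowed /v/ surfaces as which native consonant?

/f/ is closest: same manner (fricative), place distance 0 (labiodental→labiodental), voicing differs (+1); total 1. Next closest is /z/ at distance 2.

f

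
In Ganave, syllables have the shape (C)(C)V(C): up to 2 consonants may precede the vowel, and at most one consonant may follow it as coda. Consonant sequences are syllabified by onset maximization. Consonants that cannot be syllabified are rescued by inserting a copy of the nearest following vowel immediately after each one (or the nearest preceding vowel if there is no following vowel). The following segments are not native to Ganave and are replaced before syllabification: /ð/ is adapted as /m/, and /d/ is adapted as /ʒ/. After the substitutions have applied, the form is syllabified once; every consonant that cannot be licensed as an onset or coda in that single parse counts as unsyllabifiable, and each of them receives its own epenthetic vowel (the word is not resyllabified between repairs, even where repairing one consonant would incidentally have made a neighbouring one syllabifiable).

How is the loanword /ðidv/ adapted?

Substitution: /ð/ → /m/, /d/ → /ʒ/, giving /miʒv/.
Syllabifying with onset maximization leaves /v/ stranded (at most one coda consonant is licensed; onsets may contain at most 2 consonants).
Epenthesis after each stranded consonant: /v/ → /vi/.

miʒvi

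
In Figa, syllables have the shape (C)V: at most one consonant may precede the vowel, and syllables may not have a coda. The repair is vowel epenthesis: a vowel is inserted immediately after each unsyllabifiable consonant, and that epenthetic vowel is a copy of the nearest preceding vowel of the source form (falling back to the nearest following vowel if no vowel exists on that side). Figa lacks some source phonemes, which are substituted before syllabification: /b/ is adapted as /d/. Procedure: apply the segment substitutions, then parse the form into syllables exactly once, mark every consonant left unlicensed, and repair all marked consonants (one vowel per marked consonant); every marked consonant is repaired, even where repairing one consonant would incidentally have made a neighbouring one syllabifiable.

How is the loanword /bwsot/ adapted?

dowosoto

Substitution: /b/ → /d/, giving /dwsot/.
Syllabifying with onset maximization leaves /d/, /w/, /t/ stranded (no codas are permitted; onsets are limited to one consonant).
Epenthesis after each stranded consonant: /d/ → /do/, /w/ → /wo/, /t/ → /to/.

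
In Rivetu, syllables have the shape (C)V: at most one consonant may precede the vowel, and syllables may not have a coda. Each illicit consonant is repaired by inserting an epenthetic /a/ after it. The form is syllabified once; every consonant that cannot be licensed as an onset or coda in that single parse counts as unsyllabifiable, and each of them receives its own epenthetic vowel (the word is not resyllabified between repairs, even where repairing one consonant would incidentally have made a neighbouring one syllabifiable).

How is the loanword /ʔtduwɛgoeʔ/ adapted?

ʔataduwɛgoeʔa

Under (C)V, the unsyllabifiable consonants are /ʔ/, /t/, /ʔ/ (no codas are permitted; onsets are limited to one consonant).
Epenthesis after each stranded consonant: /ʔ/ → /ʔa/, /t/ → /ta/, /ʔ/ → /ʔa/.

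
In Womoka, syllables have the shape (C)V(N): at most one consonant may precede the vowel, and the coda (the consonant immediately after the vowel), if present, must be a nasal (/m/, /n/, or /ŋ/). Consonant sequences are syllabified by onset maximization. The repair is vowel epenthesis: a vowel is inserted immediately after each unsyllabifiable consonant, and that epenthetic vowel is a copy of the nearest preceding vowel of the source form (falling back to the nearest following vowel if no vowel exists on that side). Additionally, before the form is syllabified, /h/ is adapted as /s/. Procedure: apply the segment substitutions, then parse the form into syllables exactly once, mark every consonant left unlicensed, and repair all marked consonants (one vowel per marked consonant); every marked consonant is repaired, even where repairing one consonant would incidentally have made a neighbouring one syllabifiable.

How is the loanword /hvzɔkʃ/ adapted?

sɔvɔzɔkɔʃɔ

Substitution: /h/ → /s/, giving /svzɔkʃ/.
Under (C)V(N), the unsyllabifiable consonants are /s/, /v/, /k/, /ʃ/ (only a nasal (/m/, /n/, or /ŋ/) is licensed in coda position; onsets are limited to one consonant).
Inserting the epenthetic vowel yields /s/ → /sɔ/, /v/ → /vɔ/, /k/ → /kɔ/, /ʃ/ → /ʃɔ/.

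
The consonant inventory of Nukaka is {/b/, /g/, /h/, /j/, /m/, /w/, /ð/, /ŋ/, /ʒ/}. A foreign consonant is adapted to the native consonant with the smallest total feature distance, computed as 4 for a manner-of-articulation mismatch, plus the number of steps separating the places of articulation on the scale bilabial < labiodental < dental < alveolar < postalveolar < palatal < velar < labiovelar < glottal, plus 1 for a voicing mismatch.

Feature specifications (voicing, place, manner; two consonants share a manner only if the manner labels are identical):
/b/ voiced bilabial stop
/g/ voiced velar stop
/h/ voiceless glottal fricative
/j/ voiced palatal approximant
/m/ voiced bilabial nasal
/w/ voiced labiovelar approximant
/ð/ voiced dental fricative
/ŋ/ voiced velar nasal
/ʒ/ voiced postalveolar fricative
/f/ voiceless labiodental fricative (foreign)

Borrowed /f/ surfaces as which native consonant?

ð

/ð/ is closest: same manner (fricative), place distance 1 (labiodental→dental), voicing differs (+1); total 2. Next closest is /ʒ/ at distance 4.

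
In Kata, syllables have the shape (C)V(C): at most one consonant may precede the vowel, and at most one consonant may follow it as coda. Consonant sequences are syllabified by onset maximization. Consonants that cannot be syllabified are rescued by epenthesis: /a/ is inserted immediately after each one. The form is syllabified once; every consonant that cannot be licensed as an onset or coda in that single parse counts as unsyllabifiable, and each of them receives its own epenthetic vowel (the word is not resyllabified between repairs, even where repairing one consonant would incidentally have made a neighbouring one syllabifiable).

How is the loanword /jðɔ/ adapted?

Syllabifying with onset maximization leaves /j/ stranded (at most one coda consonant is licensed; onsets are limited to one consonant).
Each unlicensed consonant becomes the onset of a new syllable: /j/ → /ja/.

jaðɔ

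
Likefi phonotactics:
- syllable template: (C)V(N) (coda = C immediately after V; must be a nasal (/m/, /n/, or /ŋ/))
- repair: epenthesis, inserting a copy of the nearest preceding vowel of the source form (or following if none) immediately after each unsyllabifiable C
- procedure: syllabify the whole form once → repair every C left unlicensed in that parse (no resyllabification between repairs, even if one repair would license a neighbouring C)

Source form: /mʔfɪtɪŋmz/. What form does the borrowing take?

mɪʔɪfɪtɪŋmɪzɪ

Syllabifying with onset maximization leaves /m/, /ʔ/, /m/, /z/ stranded (only a nasal (/m/, /n/, or /ŋ/) is licensed in coda position; onsets are limited to one consonant).
Epenthesis after each stranded consonant: /m/ → /mɪ/, /ʔ/ → /ʔɪ/, /m/ → /mɪ/, /z/ → /zɪ/.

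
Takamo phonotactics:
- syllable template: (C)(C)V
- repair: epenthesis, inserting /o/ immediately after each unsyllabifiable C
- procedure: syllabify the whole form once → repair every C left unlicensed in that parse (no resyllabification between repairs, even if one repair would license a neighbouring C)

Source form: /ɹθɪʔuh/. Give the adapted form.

ɹθɪʔuho

Under (C)(C)V, the unsyllabifiable consonants are /h/ (no codas are permitted; onsets may contain at most 2 consonants).
Each unlicensed consonant becomes the onset of a new syllable: /h/ → /ho/.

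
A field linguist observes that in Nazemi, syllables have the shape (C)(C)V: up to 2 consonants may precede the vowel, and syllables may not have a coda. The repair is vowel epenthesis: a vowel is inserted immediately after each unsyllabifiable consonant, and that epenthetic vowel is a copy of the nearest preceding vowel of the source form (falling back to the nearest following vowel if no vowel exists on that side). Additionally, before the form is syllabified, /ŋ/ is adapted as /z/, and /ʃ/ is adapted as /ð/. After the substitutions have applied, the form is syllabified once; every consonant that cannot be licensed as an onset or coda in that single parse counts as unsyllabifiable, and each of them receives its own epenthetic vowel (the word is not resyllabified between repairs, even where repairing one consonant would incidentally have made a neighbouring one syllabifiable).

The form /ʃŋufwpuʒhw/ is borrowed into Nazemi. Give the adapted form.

Substitution: /ʃ/ → /ð/, /ŋ/ → /z/, giving /ðzufwpuʒhw/.
Under (C)(C)V, the unsyllabifiable consonants are /f/, /ʒ/, /h/, /w/ (no codas are permitted; onsets may contain at most 2 consonants).
Epenthesis after each stranded consonant: /f/ → /fu/, /ʒ/ → /ʒu/, /h/ → /hu/, /w/ → /wu/.

ðzufuwpuʒuhuwu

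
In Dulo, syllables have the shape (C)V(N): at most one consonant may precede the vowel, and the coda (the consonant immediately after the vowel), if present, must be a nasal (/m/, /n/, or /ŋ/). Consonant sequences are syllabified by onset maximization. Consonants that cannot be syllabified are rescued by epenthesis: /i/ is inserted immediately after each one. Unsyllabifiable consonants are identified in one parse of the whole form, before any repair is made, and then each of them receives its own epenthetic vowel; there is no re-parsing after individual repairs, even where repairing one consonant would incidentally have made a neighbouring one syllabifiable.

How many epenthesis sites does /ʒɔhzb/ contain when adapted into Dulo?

3

The unsyllabifiable consonants are /h/, /z/, /b/; each receives one epenthetic vowel.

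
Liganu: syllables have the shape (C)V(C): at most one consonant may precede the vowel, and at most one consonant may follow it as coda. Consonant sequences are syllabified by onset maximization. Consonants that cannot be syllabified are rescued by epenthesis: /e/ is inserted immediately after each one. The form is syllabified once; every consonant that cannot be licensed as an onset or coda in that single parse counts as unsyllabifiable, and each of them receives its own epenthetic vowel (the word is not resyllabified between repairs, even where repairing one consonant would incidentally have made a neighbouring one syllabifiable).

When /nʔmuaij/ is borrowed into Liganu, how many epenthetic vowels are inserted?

The unsyllabifiable consonants are /n/, /ʔ/; each receives one epenthetic vowel.

2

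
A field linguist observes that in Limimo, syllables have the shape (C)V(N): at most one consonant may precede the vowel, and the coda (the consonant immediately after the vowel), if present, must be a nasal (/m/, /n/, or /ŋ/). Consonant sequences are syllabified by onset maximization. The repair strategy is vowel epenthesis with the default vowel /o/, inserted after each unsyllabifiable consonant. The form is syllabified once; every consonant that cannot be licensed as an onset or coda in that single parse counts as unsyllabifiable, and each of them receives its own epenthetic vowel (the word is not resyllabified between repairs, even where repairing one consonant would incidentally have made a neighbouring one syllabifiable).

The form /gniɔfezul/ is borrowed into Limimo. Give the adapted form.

goniɔfezulo

Syllabifying with onset maximization leaves /g/, /l/ stranded (only a nasal (/m/, /n/, or /ŋ/) is licensed in coda position; onsets are limited to one consonant).
Each unlicensed consonant becomes the onset of a new syllable: /g/ → /go/, /l/ → /lo/.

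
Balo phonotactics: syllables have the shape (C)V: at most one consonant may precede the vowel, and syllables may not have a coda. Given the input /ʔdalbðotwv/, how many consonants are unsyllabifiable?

6

The consonants /ʔ/, /l/, /b/, /t/, /w/, /v/ cannot be parsed into a legal (C)V syllable (no codas are permitted; onsets are limited to one consonant).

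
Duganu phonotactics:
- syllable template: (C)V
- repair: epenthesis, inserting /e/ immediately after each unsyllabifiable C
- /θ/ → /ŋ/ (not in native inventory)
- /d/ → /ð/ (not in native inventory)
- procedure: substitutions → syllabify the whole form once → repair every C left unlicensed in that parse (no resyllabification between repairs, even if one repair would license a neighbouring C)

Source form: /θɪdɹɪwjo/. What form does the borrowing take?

Substitution: /θ/ → /ŋ/, /d/ → /ð/, giving /ŋɪðɹɪwjo/.
The consonants /ð/, /w/ cannot be parsed into a legal (C)V syllable (no codas are permitted; onsets are limited to one consonant).
Inserting the epenthetic vowel yields /ð/ → /ðe/, /w/ → /we/.

ŋɪðeɹɪwejo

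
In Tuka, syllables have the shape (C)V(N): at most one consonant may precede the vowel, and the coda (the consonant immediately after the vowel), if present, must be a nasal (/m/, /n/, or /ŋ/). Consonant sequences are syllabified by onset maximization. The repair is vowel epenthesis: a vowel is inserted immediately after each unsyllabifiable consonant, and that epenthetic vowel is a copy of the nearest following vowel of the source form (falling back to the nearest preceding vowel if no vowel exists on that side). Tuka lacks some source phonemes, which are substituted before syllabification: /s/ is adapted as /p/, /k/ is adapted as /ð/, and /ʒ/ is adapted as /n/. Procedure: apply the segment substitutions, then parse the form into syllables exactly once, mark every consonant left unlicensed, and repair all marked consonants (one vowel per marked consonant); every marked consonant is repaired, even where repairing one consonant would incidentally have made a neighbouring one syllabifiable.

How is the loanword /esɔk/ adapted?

epɔðɔ

Substitution: /s/ → /p/, /k/ → /ð/, giving /epɔð/.
Syllabifying with onset maximization leaves /ð/ stranded (only a nasal (/m/, /n/, or /ŋ/) is licensed in coda position; onsets are limited to one consonant).
Inserting the epenthetic vowel yields /ð/ → /ðɔ/.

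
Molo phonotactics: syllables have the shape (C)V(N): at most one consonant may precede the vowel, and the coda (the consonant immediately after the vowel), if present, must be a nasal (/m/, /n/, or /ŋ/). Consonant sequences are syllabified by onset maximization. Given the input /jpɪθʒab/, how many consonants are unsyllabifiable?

3

Syllabifying with onset maximization leaves /j/, /θ/, /b/ stranded (only a nasal (/m/, /n/, or /ŋ/) is licensed in coda position; onsets are limited to one consonant).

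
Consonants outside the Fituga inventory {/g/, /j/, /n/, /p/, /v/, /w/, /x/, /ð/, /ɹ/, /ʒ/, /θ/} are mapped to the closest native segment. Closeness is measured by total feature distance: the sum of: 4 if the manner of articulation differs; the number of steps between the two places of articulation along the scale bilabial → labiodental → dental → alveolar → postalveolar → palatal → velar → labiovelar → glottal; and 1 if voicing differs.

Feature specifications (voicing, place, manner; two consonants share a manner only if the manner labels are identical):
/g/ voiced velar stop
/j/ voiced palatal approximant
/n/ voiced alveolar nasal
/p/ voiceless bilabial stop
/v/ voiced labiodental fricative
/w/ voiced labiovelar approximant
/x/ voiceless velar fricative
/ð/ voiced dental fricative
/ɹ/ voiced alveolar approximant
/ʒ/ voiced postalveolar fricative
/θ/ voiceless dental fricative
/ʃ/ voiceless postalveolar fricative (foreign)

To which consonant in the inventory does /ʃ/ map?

/ʒ/ is closest: same manner (fricative), place distance 0 (postalveolar→postalveolar), voicing differs (+1); total 1. Next closest is /x/ at distance 2.

ʒ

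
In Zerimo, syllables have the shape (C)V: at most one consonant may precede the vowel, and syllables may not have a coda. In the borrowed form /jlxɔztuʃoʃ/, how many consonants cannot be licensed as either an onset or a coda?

4

The consonants /j/, /l/, /z/, /ʃ/ cannot be parsed into a legal (C)V syllable (no codas are permitted; onsets are limited to one consonant).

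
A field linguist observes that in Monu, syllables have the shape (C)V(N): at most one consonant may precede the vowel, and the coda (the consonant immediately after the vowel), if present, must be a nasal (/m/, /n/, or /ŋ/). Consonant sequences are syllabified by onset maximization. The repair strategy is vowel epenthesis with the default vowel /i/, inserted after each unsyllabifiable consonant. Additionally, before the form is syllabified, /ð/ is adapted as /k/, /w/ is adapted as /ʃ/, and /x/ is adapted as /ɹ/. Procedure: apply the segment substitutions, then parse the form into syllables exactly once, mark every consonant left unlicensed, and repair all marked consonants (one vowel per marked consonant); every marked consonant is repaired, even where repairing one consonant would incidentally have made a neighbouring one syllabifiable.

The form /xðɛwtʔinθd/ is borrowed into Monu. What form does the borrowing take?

Substitution: /x/ → /ɹ/, /ð/ → /k/, /w/ → /ʃ/, giving /ɹkɛʃtʔinθd/.
Under (C)V(N), the unsyllabifiable consonants are /ɹ/, /ʃ/, /t/, /θ/, /d/ (only a nasal (/m/, /n/, or /ŋ/) is licensed in coda position; onsets are limited to one consonant).
Inserting the epenthetic vowel yields /ɹ/ → /ɹi/, /ʃ/ → /ʃi/, /t/ → /ti/, /θ/ → /θi/, /d/ → /di/.

ɹikɛʃitiʔinθidi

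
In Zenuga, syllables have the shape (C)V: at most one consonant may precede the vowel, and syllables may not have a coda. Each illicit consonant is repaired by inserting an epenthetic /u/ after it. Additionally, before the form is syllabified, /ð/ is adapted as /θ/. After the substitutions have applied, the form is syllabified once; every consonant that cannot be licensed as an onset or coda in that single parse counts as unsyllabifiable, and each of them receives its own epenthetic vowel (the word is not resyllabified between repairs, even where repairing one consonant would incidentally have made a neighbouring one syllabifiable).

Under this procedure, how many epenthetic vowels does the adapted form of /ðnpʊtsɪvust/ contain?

After substitution the input is /θnpʊtsɪvust/.
The unsyllabifiable consonants are /θ/, /n/, /t/, /s/, /t/; each receives one epenthetic vowel.

5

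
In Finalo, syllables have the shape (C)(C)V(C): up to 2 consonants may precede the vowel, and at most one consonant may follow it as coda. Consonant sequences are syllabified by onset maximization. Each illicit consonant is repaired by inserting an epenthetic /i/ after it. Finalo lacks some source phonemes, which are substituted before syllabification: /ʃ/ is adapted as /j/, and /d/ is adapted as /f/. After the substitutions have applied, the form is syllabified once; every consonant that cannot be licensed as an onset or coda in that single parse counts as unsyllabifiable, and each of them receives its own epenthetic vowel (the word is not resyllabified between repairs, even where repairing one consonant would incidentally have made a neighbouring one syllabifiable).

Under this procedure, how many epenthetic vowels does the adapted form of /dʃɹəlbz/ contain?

After substitution the input is /fjɹəlbz/.
The unsyllabifiable consonants are /f/, /b/, /z/; each receives one epenthetic vowel.

3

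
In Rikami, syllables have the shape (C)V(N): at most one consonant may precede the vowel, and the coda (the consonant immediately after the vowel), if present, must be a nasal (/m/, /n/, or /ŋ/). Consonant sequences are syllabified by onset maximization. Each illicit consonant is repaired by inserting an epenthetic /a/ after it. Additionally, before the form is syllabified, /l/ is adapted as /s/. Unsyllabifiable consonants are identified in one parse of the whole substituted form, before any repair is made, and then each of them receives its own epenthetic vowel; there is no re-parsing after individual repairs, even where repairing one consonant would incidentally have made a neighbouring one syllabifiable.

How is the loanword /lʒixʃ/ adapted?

Substitution: /l/ → /s/, giving /sʒixʃ/.
The consonants /s/, /x/, /ʃ/ cannot be parsed into a legal (C)V(N) syllable (only a nasal (/m/, /n/, or /ŋ/) is licensed in coda position; onsets are limited to one consonant).
Inserting the epenthetic vowel yields /s/ → /sa/, /x/ → /xa/, /ʃ/ → /ʃa/.

saʒixaʃa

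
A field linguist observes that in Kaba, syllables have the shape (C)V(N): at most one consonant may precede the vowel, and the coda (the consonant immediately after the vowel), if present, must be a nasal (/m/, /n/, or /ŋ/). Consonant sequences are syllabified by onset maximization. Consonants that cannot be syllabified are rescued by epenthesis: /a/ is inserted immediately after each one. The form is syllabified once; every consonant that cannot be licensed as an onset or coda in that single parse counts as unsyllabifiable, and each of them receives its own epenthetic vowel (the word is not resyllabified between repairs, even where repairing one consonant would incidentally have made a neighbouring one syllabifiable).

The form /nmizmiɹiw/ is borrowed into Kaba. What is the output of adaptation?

namizamiɹiwa

Under (C)V(N), the unsyllabifiable consonants are /n/, /z/, /w/ (only a nasal (/m/, /n/, or /ŋ/) is licensed in coda position; onsets are limited to one consonant).
Epenthesis after each stranded consonant: /n/ → /na/, /z/ → /za/, /w/ → /wa/.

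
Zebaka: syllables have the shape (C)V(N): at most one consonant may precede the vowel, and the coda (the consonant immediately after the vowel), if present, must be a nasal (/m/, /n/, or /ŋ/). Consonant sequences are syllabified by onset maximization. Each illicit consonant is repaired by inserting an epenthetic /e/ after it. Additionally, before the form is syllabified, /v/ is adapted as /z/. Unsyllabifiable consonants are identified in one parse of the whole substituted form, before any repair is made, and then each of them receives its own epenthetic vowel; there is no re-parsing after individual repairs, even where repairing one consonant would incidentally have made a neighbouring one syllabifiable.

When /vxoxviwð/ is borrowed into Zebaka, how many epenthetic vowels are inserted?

After substitution the input is /zxoxziwð/.
The unsyllabifiable consonants are /z/, /x/, /w/, /ð/; each receives one epenthetic vowel.

4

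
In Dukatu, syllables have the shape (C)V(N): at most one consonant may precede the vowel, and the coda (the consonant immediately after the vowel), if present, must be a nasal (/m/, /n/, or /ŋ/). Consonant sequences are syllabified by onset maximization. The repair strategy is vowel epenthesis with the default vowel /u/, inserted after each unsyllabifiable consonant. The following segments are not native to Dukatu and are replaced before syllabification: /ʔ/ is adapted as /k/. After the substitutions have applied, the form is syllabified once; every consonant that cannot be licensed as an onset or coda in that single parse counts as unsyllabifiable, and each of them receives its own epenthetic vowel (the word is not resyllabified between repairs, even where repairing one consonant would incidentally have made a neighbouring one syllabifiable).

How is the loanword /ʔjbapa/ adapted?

Substitution: /ʔ/ → /k/, giving /kjbapa/.
The consonants /k/, /j/ cannot be parsed into a legal (C)V(N) syllable (only a nasal (/m/, /n/, or /ŋ/) is licensed in coda position; onsets are limited to one consonant).
Inserting the epenthetic vowel yields /k/ → /ku/, /j/ → /ju/.

kujubapa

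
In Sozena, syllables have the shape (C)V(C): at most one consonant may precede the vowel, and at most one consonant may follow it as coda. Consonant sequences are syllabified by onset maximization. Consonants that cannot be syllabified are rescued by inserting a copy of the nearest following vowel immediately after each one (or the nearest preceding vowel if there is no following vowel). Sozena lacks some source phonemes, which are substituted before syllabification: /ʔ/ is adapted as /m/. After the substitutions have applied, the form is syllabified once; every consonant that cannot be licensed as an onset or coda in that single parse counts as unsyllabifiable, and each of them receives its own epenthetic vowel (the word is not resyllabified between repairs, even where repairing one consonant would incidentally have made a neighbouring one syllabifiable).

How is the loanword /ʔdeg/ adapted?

Substitution: /ʔ/ → /m/, giving /mdeg/.
The consonants /m/ cannot be parsed into a legal (C)V(C) syllable (at most one coda consonant is licensed; onsets are limited to one consonant).
Inserting the epenthetic vowel yields /m/ → /me/.

medeg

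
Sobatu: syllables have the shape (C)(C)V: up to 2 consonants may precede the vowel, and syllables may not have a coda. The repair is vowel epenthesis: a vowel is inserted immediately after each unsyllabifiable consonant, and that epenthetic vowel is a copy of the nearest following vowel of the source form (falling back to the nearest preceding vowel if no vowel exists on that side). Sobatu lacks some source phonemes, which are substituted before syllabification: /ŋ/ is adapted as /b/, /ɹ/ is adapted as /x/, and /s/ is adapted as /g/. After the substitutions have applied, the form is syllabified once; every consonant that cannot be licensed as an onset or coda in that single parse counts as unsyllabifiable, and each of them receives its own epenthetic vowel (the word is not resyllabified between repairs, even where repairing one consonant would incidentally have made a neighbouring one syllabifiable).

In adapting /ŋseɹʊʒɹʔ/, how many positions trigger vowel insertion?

After substitution the input is /bgexʊʒxʔ/.
The unsyllabifiable consonants are /ʒ/, /x/, /ʔ/; each receives one epenthetic vowel.

3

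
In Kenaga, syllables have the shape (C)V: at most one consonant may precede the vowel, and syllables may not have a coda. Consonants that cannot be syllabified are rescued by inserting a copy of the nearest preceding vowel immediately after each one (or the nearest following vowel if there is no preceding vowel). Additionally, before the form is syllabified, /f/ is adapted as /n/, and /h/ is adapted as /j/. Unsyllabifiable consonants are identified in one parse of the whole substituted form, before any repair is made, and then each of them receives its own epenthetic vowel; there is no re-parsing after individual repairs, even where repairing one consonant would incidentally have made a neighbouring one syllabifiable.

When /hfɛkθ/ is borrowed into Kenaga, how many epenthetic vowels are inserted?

3

After substitution the input is /jnɛkθ/.
The unsyllabifiable consonants are /j/, /k/, /θ/; each receives one epenthetic vowel.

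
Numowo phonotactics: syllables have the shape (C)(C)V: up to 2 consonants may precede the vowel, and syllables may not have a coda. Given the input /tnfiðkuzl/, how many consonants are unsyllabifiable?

Syllabifying with onset maximization leaves /t/, /z/, /l/ stranded (no codas are permitted; onsets may contain at most 2 consonants).

3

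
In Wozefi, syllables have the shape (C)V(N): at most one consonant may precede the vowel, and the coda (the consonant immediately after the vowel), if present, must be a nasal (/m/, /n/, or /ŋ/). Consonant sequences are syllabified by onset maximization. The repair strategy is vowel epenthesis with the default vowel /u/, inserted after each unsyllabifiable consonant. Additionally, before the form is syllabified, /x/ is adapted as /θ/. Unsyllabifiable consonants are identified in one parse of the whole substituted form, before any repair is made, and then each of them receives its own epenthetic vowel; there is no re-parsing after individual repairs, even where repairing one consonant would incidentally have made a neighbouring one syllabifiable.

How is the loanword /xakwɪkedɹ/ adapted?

Substitution: /x/ → /θ/, giving /θakwɪkedɹ/.
Under (C)V(N), the unsyllabifiable consonants are /k/, /d/, /ɹ/ (only a nasal (/m/, /n/, or /ŋ/) is licensed in coda position; onsets are limited to one consonant).
Epenthesis after each stranded consonant: /k/ → /ku/, /d/ → /du/, /ɹ/ → /ɹu/.

θakuwɪkeduɹu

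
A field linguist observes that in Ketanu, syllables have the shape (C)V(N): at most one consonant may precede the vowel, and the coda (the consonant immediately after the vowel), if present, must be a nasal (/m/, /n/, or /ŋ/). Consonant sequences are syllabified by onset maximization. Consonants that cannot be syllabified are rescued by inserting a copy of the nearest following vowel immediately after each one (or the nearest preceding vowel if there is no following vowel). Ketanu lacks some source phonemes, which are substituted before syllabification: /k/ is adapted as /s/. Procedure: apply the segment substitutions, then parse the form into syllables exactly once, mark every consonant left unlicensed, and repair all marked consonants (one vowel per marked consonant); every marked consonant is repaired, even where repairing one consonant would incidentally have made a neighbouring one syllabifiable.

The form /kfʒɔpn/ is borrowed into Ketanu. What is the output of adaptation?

sɔfɔʒɔpɔnɔ

Substitution: /k/ → /s/, giving /sfʒɔpn/.
Syllabifying with onset maximization leaves /s/, /f/, /p/, /n/ stranded (only a nasal (/m/, /n/, or /ŋ/) is licensed in coda position; onsets are limited to one consonant).
Epenthesis after each stranded consonant: /s/ → /sɔ/, /f/ → /fɔ/, /p/ → /pɔ/, /n/ → /nɔ/.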